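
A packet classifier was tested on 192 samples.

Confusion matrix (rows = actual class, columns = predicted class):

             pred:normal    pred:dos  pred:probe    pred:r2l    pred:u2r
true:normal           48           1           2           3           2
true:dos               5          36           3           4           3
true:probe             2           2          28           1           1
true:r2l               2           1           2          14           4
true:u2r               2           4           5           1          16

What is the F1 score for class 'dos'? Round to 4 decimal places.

0.7579

Treat 'dos' as positive and all other classes as negative.
F1 score = 2·TP/(2·TP+FP+FN).
dos: TP=36, FP=1+2+1+4=8, FN=5+3+4+3=15 → 72/95 = 0.75789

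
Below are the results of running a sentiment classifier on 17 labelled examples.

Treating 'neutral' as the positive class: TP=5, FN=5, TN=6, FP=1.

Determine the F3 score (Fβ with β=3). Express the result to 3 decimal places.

0.521

Fβ = (1+β²)·TP / ((1+β²)·TP + β²·FN + FP), with β²=9
= 10·5 / (10·5 + 9·5 + 1) = 0.521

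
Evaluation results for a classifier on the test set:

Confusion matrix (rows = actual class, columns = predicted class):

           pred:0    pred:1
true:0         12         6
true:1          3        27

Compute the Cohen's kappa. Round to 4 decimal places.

0.5862

Observed agreement pₒ = trace/N = 39/48 = 0.81250
Expected agreement pₑ = Σ (rowᵢ·colᵢ)/N² = (18·15 + 30·33)/48² = 0.54688
κ = (pₒ − pₑ)/(1 − pₑ) = (0.81250 − 0.54688)/(1 − 0.54688) = 0.5862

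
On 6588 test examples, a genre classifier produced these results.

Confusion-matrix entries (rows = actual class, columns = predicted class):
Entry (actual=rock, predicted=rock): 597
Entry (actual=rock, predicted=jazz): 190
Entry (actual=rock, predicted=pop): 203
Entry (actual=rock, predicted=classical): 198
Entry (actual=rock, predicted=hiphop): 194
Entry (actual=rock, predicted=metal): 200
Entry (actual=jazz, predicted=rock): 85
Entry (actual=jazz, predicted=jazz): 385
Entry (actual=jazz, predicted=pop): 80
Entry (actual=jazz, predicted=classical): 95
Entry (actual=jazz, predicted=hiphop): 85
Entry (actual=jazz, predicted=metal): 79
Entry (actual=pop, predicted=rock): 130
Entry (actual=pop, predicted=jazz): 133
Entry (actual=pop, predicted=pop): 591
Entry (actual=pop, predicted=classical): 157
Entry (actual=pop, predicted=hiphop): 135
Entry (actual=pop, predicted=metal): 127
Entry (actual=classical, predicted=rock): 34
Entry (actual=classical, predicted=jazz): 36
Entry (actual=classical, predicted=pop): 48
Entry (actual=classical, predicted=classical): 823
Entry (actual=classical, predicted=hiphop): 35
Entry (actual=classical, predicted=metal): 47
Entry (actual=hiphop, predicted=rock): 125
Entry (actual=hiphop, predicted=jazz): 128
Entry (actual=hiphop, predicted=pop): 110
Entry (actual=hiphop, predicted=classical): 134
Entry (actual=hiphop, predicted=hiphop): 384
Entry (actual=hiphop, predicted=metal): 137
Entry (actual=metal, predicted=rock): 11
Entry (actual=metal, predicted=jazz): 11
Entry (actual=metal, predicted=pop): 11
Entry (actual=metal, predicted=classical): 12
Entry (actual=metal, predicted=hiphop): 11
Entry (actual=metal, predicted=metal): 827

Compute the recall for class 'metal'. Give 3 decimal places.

0.937

Treat 'metal' as positive and all other classes as negative.
recall = TP/(TP+FN).
metal: TP=827, FN=11+11+11+12+11=56 → 827/883 = 0.9366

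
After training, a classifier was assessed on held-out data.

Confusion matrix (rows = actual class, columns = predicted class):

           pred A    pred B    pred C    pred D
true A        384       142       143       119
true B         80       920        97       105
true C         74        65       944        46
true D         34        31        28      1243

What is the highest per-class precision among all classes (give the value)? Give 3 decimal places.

Per-class precision (TP/(TP+FP)):
  A: TP=384, FP=80+74+34=188 → 384/572 = 0.6713
  B: TP=920, FP=142+65+31=238 → 920/1158 = 0.7945
  C: TP=944, FP=143+97+28=268 → 944/1212 = 0.7789
  D: TP=1243, FP=119+105+46=270 → 1243/1513 = 0.8215
Highest is class 'D' with precision = 0.822.

0.822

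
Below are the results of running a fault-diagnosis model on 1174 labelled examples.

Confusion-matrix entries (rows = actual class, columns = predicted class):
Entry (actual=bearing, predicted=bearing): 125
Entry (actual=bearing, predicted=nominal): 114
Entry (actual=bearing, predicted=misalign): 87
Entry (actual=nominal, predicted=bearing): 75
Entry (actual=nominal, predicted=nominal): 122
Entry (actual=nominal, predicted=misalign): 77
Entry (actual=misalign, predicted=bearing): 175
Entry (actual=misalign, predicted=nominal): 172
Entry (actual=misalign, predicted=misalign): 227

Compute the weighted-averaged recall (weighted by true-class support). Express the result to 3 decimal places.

Per-class recall (TP/(TP+FN)):
  bearing: TP=125, FN=114+87=201 → 125/326 = 0.3834
  nominal: TP=122, FN=75+77=152 → 122/274 = 0.4453
  misalign: TP=227, FN=175+172=347 → 227/574 = 0.3955
Weighted-recall = Σ (supportᵢ/N)·recallᵢ with N=1174: (326/1174)·0.3834 + (274/1174)·0.4453 + (574/1174)·0.3955 = 0.404

0.404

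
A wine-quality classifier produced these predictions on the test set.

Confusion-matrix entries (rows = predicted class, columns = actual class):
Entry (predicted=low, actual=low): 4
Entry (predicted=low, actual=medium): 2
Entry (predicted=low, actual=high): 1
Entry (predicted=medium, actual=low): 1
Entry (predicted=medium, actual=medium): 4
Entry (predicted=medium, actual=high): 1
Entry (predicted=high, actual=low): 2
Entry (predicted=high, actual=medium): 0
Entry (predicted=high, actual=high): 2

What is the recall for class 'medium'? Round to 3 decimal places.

0.667

recall = TP/(TP+FN).
medium: TP=4, FN=2+0=2 → 4/6 = 0.6667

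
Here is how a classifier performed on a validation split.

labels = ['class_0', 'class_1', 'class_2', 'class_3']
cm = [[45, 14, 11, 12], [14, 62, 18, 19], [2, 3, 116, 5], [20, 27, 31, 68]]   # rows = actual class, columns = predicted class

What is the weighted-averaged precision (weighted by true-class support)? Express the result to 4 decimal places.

Per-class precision (TP/(TP+FP)):
  class_0: TP=45, FP=14+2+20=36 → 45/81 = 0.55556
  class_1: TP=62, FP=14+3+27=44 → 62/106 = 0.58491
  class_2: TP=116, FP=11+18+31=60 → 116/176 = 0.65909
  class_3: TP=68, FP=12+19+5=36 → 68/104 = 0.65385
Weighted-precision = Σ (supportᵢ/N)·precisionᵢ with N=467: (82/467)·0.55556 + (113/467)·0.58491 + (126/467)·0.65909 + (146/467)·0.65385 = 0.6213

0.6213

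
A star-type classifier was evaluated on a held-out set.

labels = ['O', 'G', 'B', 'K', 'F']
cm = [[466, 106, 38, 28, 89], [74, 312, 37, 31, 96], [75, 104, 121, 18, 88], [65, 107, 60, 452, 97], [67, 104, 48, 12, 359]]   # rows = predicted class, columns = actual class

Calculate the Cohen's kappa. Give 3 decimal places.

0.446

Observed agreement pₒ = trace/N = 1710/3054 = 0.5599
Expected agreement pₑ = Σ (rowᵢ·colᵢ)/N² = (747·727 + 733·550 + 304·406 + 541·781 + 729·590)/3054² = 0.2061
κ = (pₒ − pₑ)/(1 − pₑ) = (0.5599 − 0.2061)/(1 − 0.2061) = 0.446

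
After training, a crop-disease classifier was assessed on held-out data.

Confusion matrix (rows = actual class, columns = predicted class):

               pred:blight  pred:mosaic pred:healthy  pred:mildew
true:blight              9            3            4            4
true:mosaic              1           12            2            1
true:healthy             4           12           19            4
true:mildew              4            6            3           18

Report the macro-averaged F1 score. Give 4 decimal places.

Per-class F1 score (2·TP/(2·TP+FP+FN)):
  blight: TP=9, FP=1+4+4=9, FN=3+4+4=11 → 18/38 = 0.47368
  mosaic: TP=12, FP=3+12+6=21, FN=1+2+1=4 → 24/49 = 0.48980
  healthy: TP=19, FP=4+2+3=9, FN=4+12+4=20 → 38/67 = 0.56716
  mildew: TP=18, FP=4+1+4=9, FN=4+6+3=13 → 36/58 = 0.62069
Macro-F1 score = mean = (0.47368 + 0.48980 + 0.56716 + 0.62069) / 4 = 0.5378

0.5378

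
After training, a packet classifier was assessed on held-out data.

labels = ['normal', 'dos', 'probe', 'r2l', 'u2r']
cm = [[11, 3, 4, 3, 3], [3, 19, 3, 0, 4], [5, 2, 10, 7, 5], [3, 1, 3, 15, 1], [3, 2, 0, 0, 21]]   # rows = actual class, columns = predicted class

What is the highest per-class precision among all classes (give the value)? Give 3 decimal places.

0.704

Per-class precision (TP/(TP+FP)):
  normal: TP=11, FP=3+5+3+3=14 → 11/25 = 0.4400
  dos: TP=19, FP=3+2+1+2=8 → 19/27 = 0.7037
  probe: TP=10, FP=4+3+3+0=10 → 10/20 = 0.5000
  r2l: TP=15, FP=3+0+7+0=10 → 15/25 = 0.6000
  u2r: TP=21, FP=3+4+5+1=13 → 21/34 = 0.6176
Highest is class 'dos' with precision = 0.704.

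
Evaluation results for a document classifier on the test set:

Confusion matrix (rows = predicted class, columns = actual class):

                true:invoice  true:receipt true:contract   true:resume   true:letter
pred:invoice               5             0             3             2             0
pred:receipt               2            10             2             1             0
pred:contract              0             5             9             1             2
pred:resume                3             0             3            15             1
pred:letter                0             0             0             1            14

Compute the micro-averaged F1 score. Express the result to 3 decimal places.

Micro-averaging pools counts across classes: ΣTP=53, ΣFP=26, ΣFN=26.
Micro-F1 score = 2·TP/(2·TP+FP+FN) on pooled counts = 0.671 (equals overall accuracy in single-label multiclass).

0.671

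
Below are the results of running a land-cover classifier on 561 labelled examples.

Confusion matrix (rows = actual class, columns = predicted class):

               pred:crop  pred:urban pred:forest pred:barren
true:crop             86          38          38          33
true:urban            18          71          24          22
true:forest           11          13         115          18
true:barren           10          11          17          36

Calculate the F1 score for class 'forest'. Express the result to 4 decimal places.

0.6553

Take TP from the diagonal, FP from the rest of the 'forest' prediction marginal, FN from the rest of the 'forest' actual marginal.
F1 score = 2·TP/(2·TP+FP+FN).
forest: TP=115, FP=38+24+17=79, FN=11+13+18=42 → 230/351 = 0.65527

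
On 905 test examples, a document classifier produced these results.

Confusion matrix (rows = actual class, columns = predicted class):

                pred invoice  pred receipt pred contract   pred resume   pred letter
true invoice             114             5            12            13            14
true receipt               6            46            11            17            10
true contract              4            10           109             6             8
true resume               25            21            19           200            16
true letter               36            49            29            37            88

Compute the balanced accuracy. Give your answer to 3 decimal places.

0.622

Balanced accuracy = mean of per-class recall.
  invoice: recall = 114/158 = 0.7215
  receipt: recall = 46/90 = 0.5111
  contract: recall = 109/137 = 0.7956
  resume: recall = 200/281 = 0.7117
  letter: recall = 88/239 = 0.3682
Mean = (0.7215 + 0.5111 + 0.7956 + 0.7117 + 0.3682) / 5 = 0.622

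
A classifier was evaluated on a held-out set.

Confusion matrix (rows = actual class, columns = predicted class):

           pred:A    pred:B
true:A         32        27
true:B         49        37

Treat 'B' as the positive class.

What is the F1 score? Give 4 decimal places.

Precision = TP/(TP+FP) = 37/64 = 0.5781
Recall = TP/(TP+FN) = 37/86 = 0.4302
F1 = 2·TP/(2·TP+FP+FN) = 74/150 = 0.4933

0.4933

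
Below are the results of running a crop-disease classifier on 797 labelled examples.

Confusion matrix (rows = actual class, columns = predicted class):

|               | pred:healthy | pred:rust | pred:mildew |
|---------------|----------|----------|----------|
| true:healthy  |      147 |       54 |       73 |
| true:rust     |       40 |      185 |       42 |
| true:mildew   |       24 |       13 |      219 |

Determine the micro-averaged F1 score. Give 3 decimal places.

0.691

Micro-averaging pools counts across classes: ΣTP=551, ΣFP=246, ΣFN=246.
Micro-F1 score = 2·TP/(2·TP+FP+FN) on pooled counts = 0.691 (equals overall accuracy in single-label multiclass).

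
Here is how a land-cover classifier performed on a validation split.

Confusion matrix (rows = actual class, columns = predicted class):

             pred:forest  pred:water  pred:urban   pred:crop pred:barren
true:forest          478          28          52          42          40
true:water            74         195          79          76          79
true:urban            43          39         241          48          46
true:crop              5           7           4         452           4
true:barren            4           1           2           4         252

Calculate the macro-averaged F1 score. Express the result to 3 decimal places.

0.688

Per-class F1 score (2·TP/(2·TP+FP+FN)):
  forest: TP=478, FP=74+43+5+4=126, FN=28+52+42+40=162 → 956/1244 = 0.7685
  water: TP=195, FP=28+39+7+1=75, FN=74+79+76+79=308 → 390/773 = 0.5045
  urban: TP=241, FP=52+79+4+2=137, FN=43+39+48+46=176 → 482/795 = 0.6063
  crop: TP=452, FP=42+76+48+4=170, FN=5+7+4+4=20 → 904/1094 = 0.8263
  barren: TP=252, FP=40+79+46+4=169, FN=4+1+2+4=11 → 504/684 = 0.7368
Macro-F1 score = mean = (0.7685 + 0.5045 + 0.6063 + 0.8263 + 0.7368) / 5 = 0.688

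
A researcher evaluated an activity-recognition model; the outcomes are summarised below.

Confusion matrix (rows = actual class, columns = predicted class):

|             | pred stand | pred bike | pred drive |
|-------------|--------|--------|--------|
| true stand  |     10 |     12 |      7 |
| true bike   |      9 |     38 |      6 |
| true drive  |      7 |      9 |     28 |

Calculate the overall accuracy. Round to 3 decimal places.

Accuracy = trace / total = (10+38+28=76) / 126 = 76/126 = 0.603

0.603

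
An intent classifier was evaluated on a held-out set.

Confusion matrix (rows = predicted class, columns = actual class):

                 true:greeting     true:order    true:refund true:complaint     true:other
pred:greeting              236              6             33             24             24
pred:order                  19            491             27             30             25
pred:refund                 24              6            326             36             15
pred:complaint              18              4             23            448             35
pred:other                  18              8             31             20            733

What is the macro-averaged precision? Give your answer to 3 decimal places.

0.823

Per-class precision (TP/(TP+FP)):
  greeting: TP=236, FP=6+33+24+24=87 → 236/323 = 0.7307
  order: TP=491, FP=19+27+30+25=101 → 491/592 = 0.8294
  refund: TP=326, FP=24+6+36+15=81 → 326/407 = 0.8010
  complaint: TP=448, FP=18+4+23+35=80 → 448/528 = 0.8485
  other: TP=733, FP=18+8+31+20=77 → 733/810 = 0.9049
Macro-precision = mean = (0.7307 + 0.8294 + 0.8010 + 0.8485 + 0.9049) / 5 = 0.823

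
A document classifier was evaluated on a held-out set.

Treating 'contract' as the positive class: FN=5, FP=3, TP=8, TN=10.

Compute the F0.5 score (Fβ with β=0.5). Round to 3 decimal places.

Fβ = (1+β²)·TP / ((1+β²)·TP + β²·FN + FP), with β²=1/4
= 1.25·8 / (1.25·8 + 0.25·5 + 3) = 0.702

0.702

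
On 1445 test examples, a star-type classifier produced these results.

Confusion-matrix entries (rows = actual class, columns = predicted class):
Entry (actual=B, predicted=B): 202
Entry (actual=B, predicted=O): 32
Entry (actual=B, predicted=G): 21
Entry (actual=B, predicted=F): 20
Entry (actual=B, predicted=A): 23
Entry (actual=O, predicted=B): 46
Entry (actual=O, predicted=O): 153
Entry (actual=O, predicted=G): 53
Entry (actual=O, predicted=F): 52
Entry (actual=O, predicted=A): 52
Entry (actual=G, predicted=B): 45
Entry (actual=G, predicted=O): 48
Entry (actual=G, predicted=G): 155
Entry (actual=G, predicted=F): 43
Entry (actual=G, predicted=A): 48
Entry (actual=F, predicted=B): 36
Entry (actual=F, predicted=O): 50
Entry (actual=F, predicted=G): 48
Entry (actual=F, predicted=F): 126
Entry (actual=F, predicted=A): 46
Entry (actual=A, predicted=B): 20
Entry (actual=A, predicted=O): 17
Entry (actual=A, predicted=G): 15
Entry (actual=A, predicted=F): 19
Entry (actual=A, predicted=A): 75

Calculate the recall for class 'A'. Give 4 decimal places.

0.5137

Treat 'A' as positive and all other classes as negative.
recall = TP/(TP+FN).
A: TP=75, FN=20+17+15+19=71 → 75/146 = 0.51370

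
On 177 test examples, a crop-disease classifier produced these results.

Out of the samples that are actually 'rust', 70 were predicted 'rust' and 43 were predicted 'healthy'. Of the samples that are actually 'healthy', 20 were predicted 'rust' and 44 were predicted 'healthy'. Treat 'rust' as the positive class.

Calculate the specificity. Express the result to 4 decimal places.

Specificity = TN/(TN+FP) = 44/(44+20) = 0.6875

0.6875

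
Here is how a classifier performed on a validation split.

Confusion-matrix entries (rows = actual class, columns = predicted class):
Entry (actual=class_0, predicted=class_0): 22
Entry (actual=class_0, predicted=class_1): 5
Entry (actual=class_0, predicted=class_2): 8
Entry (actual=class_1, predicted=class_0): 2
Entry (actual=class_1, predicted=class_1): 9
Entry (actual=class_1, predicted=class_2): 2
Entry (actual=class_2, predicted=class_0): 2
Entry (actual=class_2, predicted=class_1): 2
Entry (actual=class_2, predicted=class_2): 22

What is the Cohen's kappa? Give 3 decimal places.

0.559

Observed agreement pₒ = trace/N = 53/74 = 0.7162
Expected agreement pₑ = Σ (rowᵢ·colᵢ)/N² = (35·26 + 13·16 + 26·32)/74² = 0.3561
κ = (pₒ − pₑ)/(1 − pₑ) = (0.7162 − 0.3561)/(1 − 0.3561) = 0.559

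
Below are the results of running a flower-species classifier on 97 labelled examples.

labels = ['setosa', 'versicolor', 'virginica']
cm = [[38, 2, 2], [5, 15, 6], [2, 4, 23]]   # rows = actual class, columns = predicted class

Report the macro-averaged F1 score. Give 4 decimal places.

Per-class F1 score (2·TP/(2·TP+FP+FN)):
  setosa: TP=38, FP=5+2=7, FN=2+2=4 → 76/87 = 0.87356
  versicolor: TP=15, FP=2+4=6, FN=5+6=11 → 30/47 = 0.63830
  virginica: TP=23, FP=2+6=8, FN=2+4=6 → 46/60 = 0.76667
Macro-F1 score = mean = (0.87356 + 0.63830 + 0.76667) / 3 = 0.7595

0.7595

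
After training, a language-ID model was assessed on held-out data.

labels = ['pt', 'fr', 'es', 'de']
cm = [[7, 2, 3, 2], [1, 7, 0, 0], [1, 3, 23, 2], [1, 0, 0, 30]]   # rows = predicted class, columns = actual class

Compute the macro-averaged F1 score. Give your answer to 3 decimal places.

0.761

Per-class F1 score (2·TP/(2·TP+FP+FN)):
  pt: TP=7, FP=2+3+2=7, FN=1+1+1=3 → 14/24 = 0.5833
  fr: TP=7, FP=1+0+0=1, FN=2+3+0=5 → 14/20 = 0.7000
  es: TP=23, FP=1+3+2=6, FN=3+0+0=3 → 46/55 = 0.8364
  de: TP=30, FP=1+0+0=1, FN=2+0+2=4 → 60/65 = 0.9231
Macro-F1 score = mean = (0.5833 + 0.7000 + 0.8364 + 0.9231) / 4 = 0.761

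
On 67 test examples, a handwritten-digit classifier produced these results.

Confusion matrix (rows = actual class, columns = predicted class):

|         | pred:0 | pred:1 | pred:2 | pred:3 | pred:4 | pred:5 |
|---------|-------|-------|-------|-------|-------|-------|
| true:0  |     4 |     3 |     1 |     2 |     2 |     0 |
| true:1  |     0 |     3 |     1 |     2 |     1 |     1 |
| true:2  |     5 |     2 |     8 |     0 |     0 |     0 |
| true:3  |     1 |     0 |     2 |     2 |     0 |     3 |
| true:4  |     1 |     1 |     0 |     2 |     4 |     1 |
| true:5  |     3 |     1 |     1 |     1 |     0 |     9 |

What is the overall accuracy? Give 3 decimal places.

0.448

Accuracy = trace / total = (4+3+8+2+4+9=30) / 67 = 30/67 = 0.448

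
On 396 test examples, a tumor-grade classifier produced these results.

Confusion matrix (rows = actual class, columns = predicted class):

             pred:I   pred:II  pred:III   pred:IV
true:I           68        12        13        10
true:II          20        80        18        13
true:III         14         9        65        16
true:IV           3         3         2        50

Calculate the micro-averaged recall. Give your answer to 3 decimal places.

0.664

Micro-averaging pools counts across classes: ΣTP=263, ΣFP=133, ΣFN=133.
Micro-recall = TP/(TP+FN) on pooled counts = 0.664 (equals overall accuracy in single-label multiclass).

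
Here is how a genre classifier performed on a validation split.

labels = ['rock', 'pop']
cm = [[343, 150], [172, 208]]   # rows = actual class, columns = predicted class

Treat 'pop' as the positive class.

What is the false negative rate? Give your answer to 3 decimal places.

0.453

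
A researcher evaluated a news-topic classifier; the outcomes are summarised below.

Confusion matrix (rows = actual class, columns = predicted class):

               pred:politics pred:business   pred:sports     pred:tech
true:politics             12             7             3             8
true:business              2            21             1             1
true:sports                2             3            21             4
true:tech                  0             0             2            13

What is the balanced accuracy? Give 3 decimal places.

0.702

Balanced accuracy = mean of per-class recall.
  politics: recall = 12/30 = 0.4000
  business: recall = 21/25 = 0.8400
  sports: recall = 21/30 = 0.7000
  tech: recall = 13/15 = 0.8667
Mean = (0.4000 + 0.8400 + 0.7000 + 0.8667) / 4 = 0.702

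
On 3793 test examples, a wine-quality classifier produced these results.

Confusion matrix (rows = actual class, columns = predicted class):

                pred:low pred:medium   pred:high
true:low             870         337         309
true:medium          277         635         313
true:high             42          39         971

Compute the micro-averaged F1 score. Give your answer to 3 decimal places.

0.653

Micro-averaging pools counts across classes: ΣTP=2476, ΣFP=1317, ΣFN=1317.
Micro-F1 score = 2·TP/(2·TP+FP+FN) on pooled counts = 0.653 (equals overall accuracy in single-label multiclass).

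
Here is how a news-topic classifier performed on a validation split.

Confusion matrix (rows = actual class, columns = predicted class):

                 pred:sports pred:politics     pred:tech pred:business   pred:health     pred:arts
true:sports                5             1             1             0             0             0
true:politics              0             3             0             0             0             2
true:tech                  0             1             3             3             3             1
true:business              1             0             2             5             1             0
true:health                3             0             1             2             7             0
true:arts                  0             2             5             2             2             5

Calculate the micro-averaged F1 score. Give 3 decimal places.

Micro-averaging pools counts across classes: ΣTP=28, ΣFP=33, ΣFN=33.
Micro-F1 score = 2·TP/(2·TP+FP+FN) on pooled counts = 0.459 (equals overall accuracy in single-label multiclass).

0.459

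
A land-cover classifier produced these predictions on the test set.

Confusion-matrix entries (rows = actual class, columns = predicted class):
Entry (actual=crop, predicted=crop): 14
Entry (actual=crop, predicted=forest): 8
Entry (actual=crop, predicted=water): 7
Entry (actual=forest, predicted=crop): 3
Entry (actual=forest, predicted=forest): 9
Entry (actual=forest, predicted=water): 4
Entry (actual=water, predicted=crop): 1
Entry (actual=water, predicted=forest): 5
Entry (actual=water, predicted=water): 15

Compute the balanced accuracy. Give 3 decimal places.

0.587

Balanced accuracy = mean of per-class recall.
  crop: recall = 14/29 = 0.4828
  forest: recall = 9/16 = 0.5625
  water: recall = 15/21 = 0.7143
Mean = (0.4828 + 0.5625 + 0.7143) / 3 = 0.587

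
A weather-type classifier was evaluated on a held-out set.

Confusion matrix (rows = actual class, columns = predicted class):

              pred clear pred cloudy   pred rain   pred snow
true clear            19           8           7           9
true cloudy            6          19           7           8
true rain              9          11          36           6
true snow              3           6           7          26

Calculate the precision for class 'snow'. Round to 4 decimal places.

0.5306

precision = TP/(TP+FP).
snow: TP=26, FP=9+8+6=23 → 26/49 = 0.53061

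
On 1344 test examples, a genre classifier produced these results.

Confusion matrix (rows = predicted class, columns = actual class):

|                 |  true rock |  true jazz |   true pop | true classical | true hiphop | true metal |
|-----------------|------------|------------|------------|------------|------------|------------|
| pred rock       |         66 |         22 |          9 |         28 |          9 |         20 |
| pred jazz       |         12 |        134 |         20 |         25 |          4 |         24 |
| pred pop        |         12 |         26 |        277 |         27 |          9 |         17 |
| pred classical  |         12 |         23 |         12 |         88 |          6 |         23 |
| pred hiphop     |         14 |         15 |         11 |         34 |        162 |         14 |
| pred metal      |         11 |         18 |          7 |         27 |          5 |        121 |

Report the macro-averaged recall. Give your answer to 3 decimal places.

0.612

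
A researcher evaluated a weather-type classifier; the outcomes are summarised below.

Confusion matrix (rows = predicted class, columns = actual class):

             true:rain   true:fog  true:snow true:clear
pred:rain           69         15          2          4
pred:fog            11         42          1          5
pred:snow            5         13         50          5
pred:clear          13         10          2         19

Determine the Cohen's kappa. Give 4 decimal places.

0.5579

Observed agreement pₒ = trace/N = 180/266 = 0.67669
Expected agreement pₑ = Σ (rowᵢ·colᵢ)/N² = (98·90 + 80·59 + 55·73 + 33·44)/266² = 0.26863
κ = (pₒ − pₑ)/(1 − pₑ) = (0.67669 − 0.26863)/(1 − 0.26863) = 0.5579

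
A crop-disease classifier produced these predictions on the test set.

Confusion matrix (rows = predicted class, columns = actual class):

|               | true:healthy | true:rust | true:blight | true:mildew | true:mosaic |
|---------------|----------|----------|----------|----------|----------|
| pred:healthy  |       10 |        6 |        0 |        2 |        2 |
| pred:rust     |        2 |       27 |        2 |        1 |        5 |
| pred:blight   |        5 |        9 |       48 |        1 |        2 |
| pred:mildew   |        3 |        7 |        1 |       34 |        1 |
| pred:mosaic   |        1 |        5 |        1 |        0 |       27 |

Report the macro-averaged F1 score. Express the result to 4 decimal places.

0.6944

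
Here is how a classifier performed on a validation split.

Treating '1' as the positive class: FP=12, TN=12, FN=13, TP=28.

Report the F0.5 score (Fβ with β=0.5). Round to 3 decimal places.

Fβ = (1+β²)·TP / ((1+β²)·TP + β²·FN + FP), with β²=1/4
= 1.25·28 / (1.25·28 + 0.25·13 + 12) = 0.697

0.697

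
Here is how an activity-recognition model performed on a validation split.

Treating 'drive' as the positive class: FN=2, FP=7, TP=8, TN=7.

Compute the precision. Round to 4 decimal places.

Precision = TP/(TP+FP) = 8/(8+7) = 8/15 = 0.5333

0.5333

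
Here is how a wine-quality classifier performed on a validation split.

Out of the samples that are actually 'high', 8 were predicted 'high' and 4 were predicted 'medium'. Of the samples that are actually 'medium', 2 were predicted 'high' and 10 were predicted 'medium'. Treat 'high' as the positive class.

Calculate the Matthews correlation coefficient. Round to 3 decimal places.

0.507

MCC = (TP·TN − FP·FN) / √((TP+FP)(TP+FN)(TN+FP)(TN+FN))
Numerator = 8·10 − 2·4 = 72
Denominator = √(10·12·12·14) = √20160 = 141.9859
MCC = 72 / 141.9859 = 0.507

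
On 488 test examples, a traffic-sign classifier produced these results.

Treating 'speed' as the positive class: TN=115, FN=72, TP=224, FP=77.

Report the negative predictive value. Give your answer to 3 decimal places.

NPV = TN/(TN+FN) = 115/(115+72) = 0.615

0.615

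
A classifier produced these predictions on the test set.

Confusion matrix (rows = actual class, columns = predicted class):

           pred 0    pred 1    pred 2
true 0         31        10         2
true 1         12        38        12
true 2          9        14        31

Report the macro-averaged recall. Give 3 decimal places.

0.636

Per-class recall (TP/(TP+FN)):
  0: TP=31, FN=10+2=12 → 31/43 = 0.7209
  1: TP=38, FN=12+12=24 → 38/62 = 0.6129
  2: TP=31, FN=9+14=23 → 31/54 = 0.5741
Macro-recall = mean = (0.7209 + 0.6129 + 0.5741) / 3 = 0.636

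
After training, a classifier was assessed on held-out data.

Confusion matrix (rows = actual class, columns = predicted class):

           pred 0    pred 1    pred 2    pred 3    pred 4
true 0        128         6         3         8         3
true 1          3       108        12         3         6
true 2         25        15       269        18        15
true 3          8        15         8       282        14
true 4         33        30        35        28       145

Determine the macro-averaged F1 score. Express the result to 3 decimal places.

0.748

Per-class F1 score (2·TP/(2·TP+FP+FN)):
  0: TP=128, FP=3+25+8+33=69, FN=6+3+8+3=20 → 256/345 = 0.7420
  1: TP=108, FP=6+15+15+30=66, FN=3+12+3+6=24 → 216/306 = 0.7059
  2: TP=269, FP=3+12+8+35=58, FN=25+15+18+15=73 → 538/669 = 0.8042
  3: TP=282, FP=8+3+18+28=57, FN=8+15+8+14=45 → 564/666 = 0.8468
  4: TP=145, FP=3+6+15+14=38, FN=33+30+35+28=126 → 290/454 = 0.6388
Macro-F1 score = mean = (0.7420 + 0.7059 + 0.8042 + 0.8468 + 0.6388) / 5 = 0.748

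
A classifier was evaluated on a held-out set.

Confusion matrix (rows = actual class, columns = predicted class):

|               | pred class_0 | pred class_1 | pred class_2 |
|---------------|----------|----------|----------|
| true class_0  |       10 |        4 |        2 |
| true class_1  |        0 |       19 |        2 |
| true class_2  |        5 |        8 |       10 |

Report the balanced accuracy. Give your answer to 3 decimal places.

Balanced accuracy = mean of per-class recall.
  class_0: recall = 10/16 = 0.6250
  class_1: recall = 19/21 = 0.9048
  class_2: recall = 10/23 = 0.4348
Mean = (0.6250 + 0.9048 + 0.4348) / 3 = 0.655

0.655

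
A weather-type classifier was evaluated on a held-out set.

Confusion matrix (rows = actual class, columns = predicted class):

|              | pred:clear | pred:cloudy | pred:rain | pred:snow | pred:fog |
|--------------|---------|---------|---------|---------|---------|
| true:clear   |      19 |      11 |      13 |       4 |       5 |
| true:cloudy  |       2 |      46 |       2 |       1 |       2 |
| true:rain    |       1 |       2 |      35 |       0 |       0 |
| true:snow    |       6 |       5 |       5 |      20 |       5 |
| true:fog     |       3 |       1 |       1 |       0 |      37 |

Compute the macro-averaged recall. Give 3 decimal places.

0.705

Per-class recall (TP/(TP+FN)):
  clear: TP=19, FN=11+13+4+5=33 → 19/52 = 0.3654
  cloudy: TP=46, FN=2+2+1+2=7 → 46/53 = 0.8679
  rain: TP=35, FN=1+2+0+0=3 → 35/38 = 0.9211
  snow: TP=20, FN=6+5+5+5=21 → 20/41 = 0.4878
  fog: TP=37, FN=3+1+1+0=5 → 37/42 = 0.8810
Macro-recall = mean = (0.3654 + 0.8679 + 0.9211 + 0.4878 + 0.8810) / 5 = 0.705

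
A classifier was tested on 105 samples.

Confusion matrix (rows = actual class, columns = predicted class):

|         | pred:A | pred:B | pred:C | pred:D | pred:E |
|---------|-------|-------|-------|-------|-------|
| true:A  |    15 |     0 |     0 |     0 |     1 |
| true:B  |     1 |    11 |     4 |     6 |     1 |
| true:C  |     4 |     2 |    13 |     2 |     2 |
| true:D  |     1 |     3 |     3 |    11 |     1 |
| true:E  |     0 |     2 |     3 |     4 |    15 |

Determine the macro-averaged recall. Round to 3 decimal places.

0.637

Per-class recall (TP/(TP+FN)):
  A: TP=15, FN=0+0+0+1=1 → 15/16 = 0.9375
  B: TP=11, FN=1+4+6+1=12 → 11/23 = 0.4783
  C: TP=13, FN=4+2+2+2=10 → 13/23 = 0.5652
  D: TP=11, FN=1+3+3+1=8 → 11/19 = 0.5789
  E: TP=15, FN=0+2+3+4=9 → 15/24 = 0.6250
Macro-recall = mean = (0.9375 + 0.4783 + 0.5652 + 0.5789 + 0.6250) / 5 = 0.637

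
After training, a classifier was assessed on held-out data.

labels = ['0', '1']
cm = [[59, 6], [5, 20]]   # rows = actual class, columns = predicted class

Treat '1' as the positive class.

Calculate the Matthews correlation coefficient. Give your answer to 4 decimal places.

0.6993

MCC = (TP·TN − FP·FN) / √((TP+FP)(TP+FN)(TN+FP)(TN+FN))
Numerator = 20·59 − 6·5 = 1150
Denominator = √(26·25·65·64) = √2704000 = 1644.3844
MCC = 1150 / 1644.3844 = 0.6993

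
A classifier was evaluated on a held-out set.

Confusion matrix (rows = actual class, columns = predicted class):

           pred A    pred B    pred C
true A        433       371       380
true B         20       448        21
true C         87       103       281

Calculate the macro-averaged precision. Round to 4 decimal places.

0.5666

Per-class precision (TP/(TP+FP)):
  A: TP=433, FP=20+87=107 → 433/540 = 0.80185
  B: TP=448, FP=371+103=474 → 448/922 = 0.48590
  C: TP=281, FP=380+21=401 → 281/682 = 0.41202
Macro-precision = mean = (0.80185 + 0.48590 + 0.41202) / 3 = 0.5666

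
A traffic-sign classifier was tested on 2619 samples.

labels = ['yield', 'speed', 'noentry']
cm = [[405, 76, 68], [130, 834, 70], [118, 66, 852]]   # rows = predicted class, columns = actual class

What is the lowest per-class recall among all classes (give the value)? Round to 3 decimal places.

Per-class recall (TP/(TP+FN)):
  yield: TP=405, FN=130+118=248 → 405/653 = 0.6202
  speed: TP=834, FN=76+66=142 → 834/976 = 0.8545
  noentry: TP=852, FN=68+70=138 → 852/990 = 0.8606
Lowest is class 'yield' with recall = 0.620.

0.620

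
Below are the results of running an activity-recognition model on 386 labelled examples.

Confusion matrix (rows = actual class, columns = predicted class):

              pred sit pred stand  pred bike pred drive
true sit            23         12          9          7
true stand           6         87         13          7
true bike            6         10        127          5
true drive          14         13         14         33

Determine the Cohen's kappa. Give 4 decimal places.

0.5725

Observed agreement pₒ = trace/N = 270/386 = 0.69948
Expected agreement pₑ = Σ (rowᵢ·colᵢ)/N² = (51·49 + 113·122 + 148·163 + 74·52)/386² = 0.29703
κ = (pₒ − pₑ)/(1 − pₑ) = (0.69948 − 0.29703)/(1 − 0.29703) = 0.5725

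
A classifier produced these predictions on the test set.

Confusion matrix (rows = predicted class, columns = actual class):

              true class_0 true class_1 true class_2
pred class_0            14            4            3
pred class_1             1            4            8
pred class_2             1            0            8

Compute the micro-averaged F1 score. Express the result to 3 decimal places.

Micro-averaging pools counts across classes: ΣTP=26, ΣFP=17, ΣFN=17.
Micro-F1 score = 2·TP/(2·TP+FP+FN) on pooled counts = 0.605 (equals overall accuracy in single-label multiclass).

0.605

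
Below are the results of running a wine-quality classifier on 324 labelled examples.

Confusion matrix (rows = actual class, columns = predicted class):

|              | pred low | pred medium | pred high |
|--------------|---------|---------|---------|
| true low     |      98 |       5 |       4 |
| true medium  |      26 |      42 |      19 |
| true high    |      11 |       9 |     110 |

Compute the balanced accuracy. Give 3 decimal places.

0.748

Balanced accuracy = mean of per-class recall.
  low: recall = 98/107 = 0.9159
  medium: recall = 42/87 = 0.4828
  high: recall = 110/130 = 0.8462
Mean = (0.9159 + 0.4828 + 0.8462) / 3 = 0.748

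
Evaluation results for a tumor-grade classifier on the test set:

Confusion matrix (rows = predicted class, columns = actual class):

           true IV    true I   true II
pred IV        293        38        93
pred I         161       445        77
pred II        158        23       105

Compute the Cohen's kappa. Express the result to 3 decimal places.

0.390

Observed agreement pₒ = trace/N = 843/1393 = 0.6052
Expected agreement pₑ = Σ (rowᵢ·colᵢ)/N² = (612·424 + 506·683 + 275·286)/1393² = 0.3524
κ = (pₒ − pₑ)/(1 − pₑ) = (0.6052 − 0.3524)/(1 − 0.3524) = 0.390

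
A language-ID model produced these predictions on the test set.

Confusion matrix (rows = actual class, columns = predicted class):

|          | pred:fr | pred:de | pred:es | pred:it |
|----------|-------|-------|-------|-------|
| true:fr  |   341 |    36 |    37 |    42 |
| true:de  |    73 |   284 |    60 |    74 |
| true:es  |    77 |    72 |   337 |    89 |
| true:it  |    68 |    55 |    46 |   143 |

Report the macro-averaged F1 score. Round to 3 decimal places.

0.587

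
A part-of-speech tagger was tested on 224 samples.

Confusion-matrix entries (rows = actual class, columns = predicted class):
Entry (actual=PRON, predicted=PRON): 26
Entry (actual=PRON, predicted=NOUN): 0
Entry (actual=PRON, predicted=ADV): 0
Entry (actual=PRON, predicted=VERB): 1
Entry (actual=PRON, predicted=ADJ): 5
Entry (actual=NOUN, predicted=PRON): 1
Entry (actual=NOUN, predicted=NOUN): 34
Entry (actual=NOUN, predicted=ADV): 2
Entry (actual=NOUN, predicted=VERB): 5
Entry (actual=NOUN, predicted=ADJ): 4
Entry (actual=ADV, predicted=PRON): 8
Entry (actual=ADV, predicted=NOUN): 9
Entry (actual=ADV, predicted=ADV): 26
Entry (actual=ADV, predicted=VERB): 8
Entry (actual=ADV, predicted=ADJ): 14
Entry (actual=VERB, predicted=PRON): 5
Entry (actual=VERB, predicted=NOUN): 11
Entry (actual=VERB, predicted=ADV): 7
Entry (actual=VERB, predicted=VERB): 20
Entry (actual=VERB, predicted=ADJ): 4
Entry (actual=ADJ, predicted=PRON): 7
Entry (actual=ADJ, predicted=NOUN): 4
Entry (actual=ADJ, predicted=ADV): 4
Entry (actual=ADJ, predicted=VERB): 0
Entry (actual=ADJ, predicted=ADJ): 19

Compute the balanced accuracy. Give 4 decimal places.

0.5872

Balanced accuracy = mean of per-class recall.
  PRON: recall = 26/32 = 0.81250
  NOUN: recall = 34/46 = 0.73913
  ADV: recall = 26/65 = 0.40000
  VERB: recall = 20/47 = 0.42553
  ADJ: recall = 19/34 = 0.55882
Mean = (0.81250 + 0.73913 + 0.40000 + 0.42553 + 0.55882) / 5 = 0.5872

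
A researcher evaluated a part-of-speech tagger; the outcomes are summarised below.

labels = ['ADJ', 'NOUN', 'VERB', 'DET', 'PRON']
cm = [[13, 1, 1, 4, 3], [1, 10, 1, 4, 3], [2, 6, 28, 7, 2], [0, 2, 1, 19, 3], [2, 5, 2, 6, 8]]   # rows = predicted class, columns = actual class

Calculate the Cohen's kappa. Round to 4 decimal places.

Observed agreement pₒ = trace/N = 78/134 = 0.58209
Expected agreement pₑ = Σ (rowᵢ·colᵢ)/N² = (18·22 + 24·19 + 33·45 + 40·25 + 19·23)/134² = 0.21018
κ = (pₒ − pₑ)/(1 − pₑ) = (0.58209 − 0.21018)/(1 − 0.21018) = 0.4709

0.4709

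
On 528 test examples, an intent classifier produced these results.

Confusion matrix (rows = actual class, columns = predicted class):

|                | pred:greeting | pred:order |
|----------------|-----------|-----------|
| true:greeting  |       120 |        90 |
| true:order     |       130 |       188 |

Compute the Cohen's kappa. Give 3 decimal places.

0.158

Observed agreement pₒ = trace/N = 308/528 = 0.5833
Expected agreement pₑ = Σ (rowᵢ·colᵢ)/N² = (210·250 + 318·278)/528² = 0.5054
κ = (pₒ − pₑ)/(1 − pₑ) = (0.5833 − 0.5054)/(1 − 0.5054) = 0.158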